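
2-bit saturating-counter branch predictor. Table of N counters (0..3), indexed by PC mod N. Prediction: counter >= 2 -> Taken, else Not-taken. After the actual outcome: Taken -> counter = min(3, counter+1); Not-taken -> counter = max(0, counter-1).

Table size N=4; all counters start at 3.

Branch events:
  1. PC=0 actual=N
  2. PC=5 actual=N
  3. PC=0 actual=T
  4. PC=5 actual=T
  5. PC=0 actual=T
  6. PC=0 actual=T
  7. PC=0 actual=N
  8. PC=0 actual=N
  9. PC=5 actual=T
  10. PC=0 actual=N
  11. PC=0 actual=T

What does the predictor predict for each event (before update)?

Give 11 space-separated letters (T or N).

Ev 1: PC=0 idx=0 pred=T actual=N -> ctr[0]=2
Ev 2: PC=5 idx=1 pred=T actual=N -> ctr[1]=2
Ev 3: PC=0 idx=0 pred=T actual=T -> ctr[0]=3
Ev 4: PC=5 idx=1 pred=T actual=T -> ctr[1]=3
Ev 5: PC=0 idx=0 pred=T actual=T -> ctr[0]=3
Ev 6: PC=0 idx=0 pred=T actual=T -> ctr[0]=3
Ev 7: PC=0 idx=0 pred=T actual=N -> ctr[0]=2
Ev 8: PC=0 idx=0 pred=T actual=N -> ctr[0]=1
Ev 9: PC=5 idx=1 pred=T actual=T -> ctr[1]=3
Ev 10: PC=0 idx=0 pred=N actual=N -> ctr[0]=0
Ev 11: PC=0 idx=0 pred=N actual=T -> ctr[0]=1

Answer: T T T T T T T T T N N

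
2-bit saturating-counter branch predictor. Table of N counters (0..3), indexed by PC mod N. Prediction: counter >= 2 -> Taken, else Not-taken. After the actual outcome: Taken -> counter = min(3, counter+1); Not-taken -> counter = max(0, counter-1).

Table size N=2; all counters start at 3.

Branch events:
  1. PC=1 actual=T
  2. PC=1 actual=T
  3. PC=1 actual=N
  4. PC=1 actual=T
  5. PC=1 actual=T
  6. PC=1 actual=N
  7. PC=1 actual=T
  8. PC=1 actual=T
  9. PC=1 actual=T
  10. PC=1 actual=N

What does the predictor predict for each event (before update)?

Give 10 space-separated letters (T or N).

Answer: T T T T T T T T T T

Derivation:
Ev 1: PC=1 idx=1 pred=T actual=T -> ctr[1]=3
Ev 2: PC=1 idx=1 pred=T actual=T -> ctr[1]=3
Ev 3: PC=1 idx=1 pred=T actual=N -> ctr[1]=2
Ev 4: PC=1 idx=1 pred=T actual=T -> ctr[1]=3
Ev 5: PC=1 idx=1 pred=T actual=T -> ctr[1]=3
Ev 6: PC=1 idx=1 pred=T actual=N -> ctr[1]=2
Ev 7: PC=1 idx=1 pred=T actual=T -> ctr[1]=3
Ev 8: PC=1 idx=1 pred=T actual=T -> ctr[1]=3
Ev 9: PC=1 idx=1 pred=T actual=T -> ctr[1]=3
Ev 10: PC=1 idx=1 pred=T actual=N -> ctr[1]=2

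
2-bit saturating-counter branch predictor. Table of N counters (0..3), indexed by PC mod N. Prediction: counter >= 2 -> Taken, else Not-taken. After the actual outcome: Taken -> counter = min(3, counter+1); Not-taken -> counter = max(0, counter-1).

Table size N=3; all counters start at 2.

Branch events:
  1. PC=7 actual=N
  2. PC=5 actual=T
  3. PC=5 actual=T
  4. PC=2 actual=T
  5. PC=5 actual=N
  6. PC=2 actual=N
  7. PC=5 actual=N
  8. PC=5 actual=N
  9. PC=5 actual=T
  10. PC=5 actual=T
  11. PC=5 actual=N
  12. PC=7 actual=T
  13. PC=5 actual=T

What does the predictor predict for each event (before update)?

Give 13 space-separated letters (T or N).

Ev 1: PC=7 idx=1 pred=T actual=N -> ctr[1]=1
Ev 2: PC=5 idx=2 pred=T actual=T -> ctr[2]=3
Ev 3: PC=5 idx=2 pred=T actual=T -> ctr[2]=3
Ev 4: PC=2 idx=2 pred=T actual=T -> ctr[2]=3
Ev 5: PC=5 idx=2 pred=T actual=N -> ctr[2]=2
Ev 6: PC=2 idx=2 pred=T actual=N -> ctr[2]=1
Ev 7: PC=5 idx=2 pred=N actual=N -> ctr[2]=0
Ev 8: PC=5 idx=2 pred=N actual=N -> ctr[2]=0
Ev 9: PC=5 idx=2 pred=N actual=T -> ctr[2]=1
Ev 10: PC=5 idx=2 pred=N actual=T -> ctr[2]=2
Ev 11: PC=5 idx=2 pred=T actual=N -> ctr[2]=1
Ev 12: PC=7 idx=1 pred=N actual=T -> ctr[1]=2
Ev 13: PC=5 idx=2 pred=N actual=T -> ctr[2]=2

Answer: T T T T T T N N N N T N N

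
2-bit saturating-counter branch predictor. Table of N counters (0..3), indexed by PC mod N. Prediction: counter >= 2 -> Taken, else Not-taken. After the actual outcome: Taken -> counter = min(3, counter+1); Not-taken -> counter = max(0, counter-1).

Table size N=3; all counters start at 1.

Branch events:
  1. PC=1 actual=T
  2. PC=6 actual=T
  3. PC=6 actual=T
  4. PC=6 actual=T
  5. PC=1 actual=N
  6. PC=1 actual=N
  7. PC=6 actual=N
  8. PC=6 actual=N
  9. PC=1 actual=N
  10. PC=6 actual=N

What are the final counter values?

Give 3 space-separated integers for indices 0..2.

Ev 1: PC=1 idx=1 pred=N actual=T -> ctr[1]=2
Ev 2: PC=6 idx=0 pred=N actual=T -> ctr[0]=2
Ev 3: PC=6 idx=0 pred=T actual=T -> ctr[0]=3
Ev 4: PC=6 idx=0 pred=T actual=T -> ctr[0]=3
Ev 5: PC=1 idx=1 pred=T actual=N -> ctr[1]=1
Ev 6: PC=1 idx=1 pred=N actual=N -> ctr[1]=0
Ev 7: PC=6 idx=0 pred=T actual=N -> ctr[0]=2
Ev 8: PC=6 idx=0 pred=T actual=N -> ctr[0]=1
Ev 9: PC=1 idx=1 pred=N actual=N -> ctr[1]=0
Ev 10: PC=6 idx=0 pred=N actual=N -> ctr[0]=0

Answer: 0 0 1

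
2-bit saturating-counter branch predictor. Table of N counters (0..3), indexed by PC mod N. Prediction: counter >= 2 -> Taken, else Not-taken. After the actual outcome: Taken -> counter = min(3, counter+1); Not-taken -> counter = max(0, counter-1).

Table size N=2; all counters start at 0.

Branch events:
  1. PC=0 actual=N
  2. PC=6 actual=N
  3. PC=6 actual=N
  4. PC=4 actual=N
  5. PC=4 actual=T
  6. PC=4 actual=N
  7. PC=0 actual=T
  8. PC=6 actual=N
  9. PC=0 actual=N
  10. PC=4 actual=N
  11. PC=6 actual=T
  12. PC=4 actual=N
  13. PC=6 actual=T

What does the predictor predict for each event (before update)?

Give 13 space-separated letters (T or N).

Ev 1: PC=0 idx=0 pred=N actual=N -> ctr[0]=0
Ev 2: PC=6 idx=0 pred=N actual=N -> ctr[0]=0
Ev 3: PC=6 idx=0 pred=N actual=N -> ctr[0]=0
Ev 4: PC=4 idx=0 pred=N actual=N -> ctr[0]=0
Ev 5: PC=4 idx=0 pred=N actual=T -> ctr[0]=1
Ev 6: PC=4 idx=0 pred=N actual=N -> ctr[0]=0
Ev 7: PC=0 idx=0 pred=N actual=T -> ctr[0]=1
Ev 8: PC=6 idx=0 pred=N actual=N -> ctr[0]=0
Ev 9: PC=0 idx=0 pred=N actual=N -> ctr[0]=0
Ev 10: PC=4 idx=0 pred=N actual=N -> ctr[0]=0
Ev 11: PC=6 idx=0 pred=N actual=T -> ctr[0]=1
Ev 12: PC=4 idx=0 pred=N actual=N -> ctr[0]=0
Ev 13: PC=6 idx=0 pred=N actual=T -> ctr[0]=1

Answer: N N N N N N N N N N N N N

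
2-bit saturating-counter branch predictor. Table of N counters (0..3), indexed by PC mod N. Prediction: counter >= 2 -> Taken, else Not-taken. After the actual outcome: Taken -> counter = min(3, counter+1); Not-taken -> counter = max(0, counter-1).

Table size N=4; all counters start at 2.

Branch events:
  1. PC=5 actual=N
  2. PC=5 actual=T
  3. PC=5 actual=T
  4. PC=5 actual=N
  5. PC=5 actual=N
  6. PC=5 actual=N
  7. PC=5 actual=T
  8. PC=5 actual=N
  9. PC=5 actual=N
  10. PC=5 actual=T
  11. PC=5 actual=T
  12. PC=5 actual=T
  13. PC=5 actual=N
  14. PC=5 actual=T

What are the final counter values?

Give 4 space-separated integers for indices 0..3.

Ev 1: PC=5 idx=1 pred=T actual=N -> ctr[1]=1
Ev 2: PC=5 idx=1 pred=N actual=T -> ctr[1]=2
Ev 3: PC=5 idx=1 pred=T actual=T -> ctr[1]=3
Ev 4: PC=5 idx=1 pred=T actual=N -> ctr[1]=2
Ev 5: PC=5 idx=1 pred=T actual=N -> ctr[1]=1
Ev 6: PC=5 idx=1 pred=N actual=N -> ctr[1]=0
Ev 7: PC=5 idx=1 pred=N actual=T -> ctr[1]=1
Ev 8: PC=5 idx=1 pred=N actual=N -> ctr[1]=0
Ev 9: PC=5 idx=1 pred=N actual=N -> ctr[1]=0
Ev 10: PC=5 idx=1 pred=N actual=T -> ctr[1]=1
Ev 11: PC=5 idx=1 pred=N actual=T -> ctr[1]=2
Ev 12: PC=5 idx=1 pred=T actual=T -> ctr[1]=3
Ev 13: PC=5 idx=1 pred=T actual=N -> ctr[1]=2
Ev 14: PC=5 idx=1 pred=T actual=T -> ctr[1]=3

Answer: 2 3 2 2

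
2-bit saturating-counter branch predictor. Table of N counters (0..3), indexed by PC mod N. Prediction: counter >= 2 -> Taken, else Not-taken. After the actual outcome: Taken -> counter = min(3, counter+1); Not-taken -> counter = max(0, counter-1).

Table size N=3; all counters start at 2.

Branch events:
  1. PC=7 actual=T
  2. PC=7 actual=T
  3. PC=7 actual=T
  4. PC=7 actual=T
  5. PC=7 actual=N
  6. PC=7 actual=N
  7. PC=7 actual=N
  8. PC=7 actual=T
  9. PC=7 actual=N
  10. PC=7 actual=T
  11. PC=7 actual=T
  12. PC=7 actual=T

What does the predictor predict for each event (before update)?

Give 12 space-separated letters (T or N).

Answer: T T T T T T N N N N N T

Derivation:
Ev 1: PC=7 idx=1 pred=T actual=T -> ctr[1]=3
Ev 2: PC=7 idx=1 pred=T actual=T -> ctr[1]=3
Ev 3: PC=7 idx=1 pred=T actual=T -> ctr[1]=3
Ev 4: PC=7 idx=1 pred=T actual=T -> ctr[1]=3
Ev 5: PC=7 idx=1 pred=T actual=N -> ctr[1]=2
Ev 6: PC=7 idx=1 pred=T actual=N -> ctr[1]=1
Ev 7: PC=7 idx=1 pred=N actual=N -> ctr[1]=0
Ev 8: PC=7 idx=1 pred=N actual=T -> ctr[1]=1
Ev 9: PC=7 idx=1 pred=N actual=N -> ctr[1]=0
Ev 10: PC=7 idx=1 pred=N actual=T -> ctr[1]=1
Ev 11: PC=7 idx=1 pred=N actual=T -> ctr[1]=2
Ev 12: PC=7 idx=1 pred=T actual=T -> ctr[1]=3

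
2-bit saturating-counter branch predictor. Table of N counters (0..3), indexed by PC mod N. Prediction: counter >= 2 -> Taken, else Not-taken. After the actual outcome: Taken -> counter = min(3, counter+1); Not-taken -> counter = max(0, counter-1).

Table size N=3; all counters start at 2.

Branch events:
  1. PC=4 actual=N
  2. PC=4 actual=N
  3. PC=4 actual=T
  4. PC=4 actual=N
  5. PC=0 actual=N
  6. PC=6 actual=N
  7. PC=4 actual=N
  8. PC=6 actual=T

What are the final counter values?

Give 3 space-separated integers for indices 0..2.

Ev 1: PC=4 idx=1 pred=T actual=N -> ctr[1]=1
Ev 2: PC=4 idx=1 pred=N actual=N -> ctr[1]=0
Ev 3: PC=4 idx=1 pred=N actual=T -> ctr[1]=1
Ev 4: PC=4 idx=1 pred=N actual=N -> ctr[1]=0
Ev 5: PC=0 idx=0 pred=T actual=N -> ctr[0]=1
Ev 6: PC=6 idx=0 pred=N actual=N -> ctr[0]=0
Ev 7: PC=4 idx=1 pred=N actual=N -> ctr[1]=0
Ev 8: PC=6 idx=0 pred=N actual=T -> ctr[0]=1

Answer: 1 0 2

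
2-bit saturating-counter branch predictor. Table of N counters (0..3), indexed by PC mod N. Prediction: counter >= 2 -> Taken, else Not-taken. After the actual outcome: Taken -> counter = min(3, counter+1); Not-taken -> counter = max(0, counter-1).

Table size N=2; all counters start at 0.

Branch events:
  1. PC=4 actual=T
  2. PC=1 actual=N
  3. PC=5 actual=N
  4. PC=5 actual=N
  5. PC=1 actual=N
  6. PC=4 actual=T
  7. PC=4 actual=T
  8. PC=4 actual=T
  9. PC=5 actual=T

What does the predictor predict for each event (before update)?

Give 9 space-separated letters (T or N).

Ev 1: PC=4 idx=0 pred=N actual=T -> ctr[0]=1
Ev 2: PC=1 idx=1 pred=N actual=N -> ctr[1]=0
Ev 3: PC=5 idx=1 pred=N actual=N -> ctr[1]=0
Ev 4: PC=5 idx=1 pred=N actual=N -> ctr[1]=0
Ev 5: PC=1 idx=1 pred=N actual=N -> ctr[1]=0
Ev 6: PC=4 idx=0 pred=N actual=T -> ctr[0]=2
Ev 7: PC=4 idx=0 pred=T actual=T -> ctr[0]=3
Ev 8: PC=4 idx=0 pred=T actual=T -> ctr[0]=3
Ev 9: PC=5 idx=1 pred=N actual=T -> ctr[1]=1

Answer: N N N N N N T T N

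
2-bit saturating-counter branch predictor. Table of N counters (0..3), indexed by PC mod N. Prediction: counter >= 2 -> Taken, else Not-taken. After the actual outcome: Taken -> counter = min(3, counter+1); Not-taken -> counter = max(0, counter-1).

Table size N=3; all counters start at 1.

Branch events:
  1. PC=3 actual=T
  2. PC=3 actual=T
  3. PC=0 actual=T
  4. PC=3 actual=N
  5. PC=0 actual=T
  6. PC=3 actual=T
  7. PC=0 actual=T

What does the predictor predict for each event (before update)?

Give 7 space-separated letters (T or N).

Ev 1: PC=3 idx=0 pred=N actual=T -> ctr[0]=2
Ev 2: PC=3 idx=0 pred=T actual=T -> ctr[0]=3
Ev 3: PC=0 idx=0 pred=T actual=T -> ctr[0]=3
Ev 4: PC=3 idx=0 pred=T actual=N -> ctr[0]=2
Ev 5: PC=0 idx=0 pred=T actual=T -> ctr[0]=3
Ev 6: PC=3 idx=0 pred=T actual=T -> ctr[0]=3
Ev 7: PC=0 idx=0 pred=T actual=T -> ctr[0]=3

Answer: N T T T T T T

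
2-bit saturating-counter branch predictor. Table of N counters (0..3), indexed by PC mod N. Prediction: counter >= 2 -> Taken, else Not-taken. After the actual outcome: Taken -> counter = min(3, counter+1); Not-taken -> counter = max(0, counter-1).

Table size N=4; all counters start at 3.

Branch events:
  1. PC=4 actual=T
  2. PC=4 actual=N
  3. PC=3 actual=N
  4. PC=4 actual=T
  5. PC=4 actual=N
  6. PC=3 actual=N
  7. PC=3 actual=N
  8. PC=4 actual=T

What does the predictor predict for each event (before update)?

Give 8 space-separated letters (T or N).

Ev 1: PC=4 idx=0 pred=T actual=T -> ctr[0]=3
Ev 2: PC=4 idx=0 pred=T actual=N -> ctr[0]=2
Ev 3: PC=3 idx=3 pred=T actual=N -> ctr[3]=2
Ev 4: PC=4 idx=0 pred=T actual=T -> ctr[0]=3
Ev 5: PC=4 idx=0 pred=T actual=N -> ctr[0]=2
Ev 6: PC=3 idx=3 pred=T actual=N -> ctr[3]=1
Ev 7: PC=3 idx=3 pred=N actual=N -> ctr[3]=0
Ev 8: PC=4 idx=0 pred=T actual=T -> ctr[0]=3

Answer: T T T T T T N T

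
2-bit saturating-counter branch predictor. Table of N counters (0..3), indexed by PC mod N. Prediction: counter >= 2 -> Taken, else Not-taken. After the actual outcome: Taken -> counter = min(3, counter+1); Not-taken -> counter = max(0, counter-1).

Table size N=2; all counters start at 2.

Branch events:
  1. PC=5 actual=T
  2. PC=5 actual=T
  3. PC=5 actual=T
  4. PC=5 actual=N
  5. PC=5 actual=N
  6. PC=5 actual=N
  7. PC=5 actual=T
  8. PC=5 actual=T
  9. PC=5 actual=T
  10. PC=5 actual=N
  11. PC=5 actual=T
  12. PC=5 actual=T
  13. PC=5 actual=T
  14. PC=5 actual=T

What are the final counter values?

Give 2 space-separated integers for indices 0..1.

Ev 1: PC=5 idx=1 pred=T actual=T -> ctr[1]=3
Ev 2: PC=5 idx=1 pred=T actual=T -> ctr[1]=3
Ev 3: PC=5 idx=1 pred=T actual=T -> ctr[1]=3
Ev 4: PC=5 idx=1 pred=T actual=N -> ctr[1]=2
Ev 5: PC=5 idx=1 pred=T actual=N -> ctr[1]=1
Ev 6: PC=5 idx=1 pred=N actual=N -> ctr[1]=0
Ev 7: PC=5 idx=1 pred=N actual=T -> ctr[1]=1
Ev 8: PC=5 idx=1 pred=N actual=T -> ctr[1]=2
Ev 9: PC=5 idx=1 pred=T actual=T -> ctr[1]=3
Ev 10: PC=5 idx=1 pred=T actual=N -> ctr[1]=2
Ev 11: PC=5 idx=1 pred=T actual=T -> ctr[1]=3
Ev 12: PC=5 idx=1 pred=T actual=T -> ctr[1]=3
Ev 13: PC=5 idx=1 pred=T actual=T -> ctr[1]=3
Ev 14: PC=5 idx=1 pred=T actual=T -> ctr[1]=3

Answer: 2 3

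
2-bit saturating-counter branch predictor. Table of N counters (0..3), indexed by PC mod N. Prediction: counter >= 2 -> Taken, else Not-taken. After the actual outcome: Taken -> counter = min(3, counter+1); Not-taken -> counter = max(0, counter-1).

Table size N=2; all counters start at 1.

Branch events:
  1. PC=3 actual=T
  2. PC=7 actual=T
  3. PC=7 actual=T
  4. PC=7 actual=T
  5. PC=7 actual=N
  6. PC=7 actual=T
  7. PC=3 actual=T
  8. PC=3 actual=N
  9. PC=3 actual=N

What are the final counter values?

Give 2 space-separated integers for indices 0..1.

Answer: 1 1

Derivation:
Ev 1: PC=3 idx=1 pred=N actual=T -> ctr[1]=2
Ev 2: PC=7 idx=1 pred=T actual=T -> ctr[1]=3
Ev 3: PC=7 idx=1 pred=T actual=T -> ctr[1]=3
Ev 4: PC=7 idx=1 pred=T actual=T -> ctr[1]=3
Ev 5: PC=7 idx=1 pred=T actual=N -> ctr[1]=2
Ev 6: PC=7 idx=1 pred=T actual=T -> ctr[1]=3
Ev 7: PC=3 idx=1 pred=T actual=T -> ctr[1]=3
Ev 8: PC=3 idx=1 pred=T actual=N -> ctr[1]=2
Ev 9: PC=3 idx=1 pred=T actual=N -> ctr[1]=1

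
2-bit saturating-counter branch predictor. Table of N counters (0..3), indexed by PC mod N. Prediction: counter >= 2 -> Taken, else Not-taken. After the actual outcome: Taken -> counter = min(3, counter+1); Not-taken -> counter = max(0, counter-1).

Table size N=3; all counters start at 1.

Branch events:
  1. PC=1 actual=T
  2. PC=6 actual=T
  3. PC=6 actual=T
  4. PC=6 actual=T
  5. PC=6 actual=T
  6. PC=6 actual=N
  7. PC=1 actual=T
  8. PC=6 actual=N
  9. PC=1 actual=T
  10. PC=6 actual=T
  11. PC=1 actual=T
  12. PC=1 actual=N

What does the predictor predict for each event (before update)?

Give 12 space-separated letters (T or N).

Answer: N N T T T T T T T N T T

Derivation:
Ev 1: PC=1 idx=1 pred=N actual=T -> ctr[1]=2
Ev 2: PC=6 idx=0 pred=N actual=T -> ctr[0]=2
Ev 3: PC=6 idx=0 pred=T actual=T -> ctr[0]=3
Ev 4: PC=6 idx=0 pred=T actual=T -> ctr[0]=3
Ev 5: PC=6 idx=0 pred=T actual=T -> ctr[0]=3
Ev 6: PC=6 idx=0 pred=T actual=N -> ctr[0]=2
Ev 7: PC=1 idx=1 pred=T actual=T -> ctr[1]=3
Ev 8: PC=6 idx=0 pred=T actual=N -> ctr[0]=1
Ev 9: PC=1 idx=1 pred=T actual=T -> ctr[1]=3
Ev 10: PC=6 idx=0 pred=N actual=T -> ctr[0]=2
Ev 11: PC=1 idx=1 pred=T actual=T -> ctr[1]=3
Ev 12: PC=1 idx=1 pred=T actual=N -> ctr[1]=2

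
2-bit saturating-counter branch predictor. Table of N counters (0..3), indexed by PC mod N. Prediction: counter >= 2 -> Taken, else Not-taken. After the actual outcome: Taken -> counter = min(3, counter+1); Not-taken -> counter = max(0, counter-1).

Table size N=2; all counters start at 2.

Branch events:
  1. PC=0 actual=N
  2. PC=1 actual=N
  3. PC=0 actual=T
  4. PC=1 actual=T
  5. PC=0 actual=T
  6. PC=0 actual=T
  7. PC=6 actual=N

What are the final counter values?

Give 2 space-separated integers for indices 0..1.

Answer: 2 2

Derivation:
Ev 1: PC=0 idx=0 pred=T actual=N -> ctr[0]=1
Ev 2: PC=1 idx=1 pred=T actual=N -> ctr[1]=1
Ev 3: PC=0 idx=0 pred=N actual=T -> ctr[0]=2
Ev 4: PC=1 idx=1 pred=N actual=T -> ctr[1]=2
Ev 5: PC=0 idx=0 pred=T actual=T -> ctr[0]=3
Ev 6: PC=0 idx=0 pred=T actual=T -> ctr[0]=3
Ev 7: PC=6 idx=0 pred=T actual=N -> ctr[0]=2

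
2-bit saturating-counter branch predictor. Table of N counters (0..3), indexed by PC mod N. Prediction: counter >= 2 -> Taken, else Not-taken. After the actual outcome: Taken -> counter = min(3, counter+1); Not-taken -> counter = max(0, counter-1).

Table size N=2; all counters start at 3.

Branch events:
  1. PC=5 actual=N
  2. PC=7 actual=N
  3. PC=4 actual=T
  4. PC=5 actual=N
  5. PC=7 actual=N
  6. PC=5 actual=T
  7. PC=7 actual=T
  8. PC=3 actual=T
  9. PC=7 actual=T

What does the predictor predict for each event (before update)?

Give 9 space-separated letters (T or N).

Ev 1: PC=5 idx=1 pred=T actual=N -> ctr[1]=2
Ev 2: PC=7 idx=1 pred=T actual=N -> ctr[1]=1
Ev 3: PC=4 idx=0 pred=T actual=T -> ctr[0]=3
Ev 4: PC=5 idx=1 pred=N actual=N -> ctr[1]=0
Ev 5: PC=7 idx=1 pred=N actual=N -> ctr[1]=0
Ev 6: PC=5 idx=1 pred=N actual=T -> ctr[1]=1
Ev 7: PC=7 idx=1 pred=N actual=T -> ctr[1]=2
Ev 8: PC=3 idx=1 pred=T actual=T -> ctr[1]=3
Ev 9: PC=7 idx=1 pred=T actual=T -> ctr[1]=3

Answer: T T T N N N N T T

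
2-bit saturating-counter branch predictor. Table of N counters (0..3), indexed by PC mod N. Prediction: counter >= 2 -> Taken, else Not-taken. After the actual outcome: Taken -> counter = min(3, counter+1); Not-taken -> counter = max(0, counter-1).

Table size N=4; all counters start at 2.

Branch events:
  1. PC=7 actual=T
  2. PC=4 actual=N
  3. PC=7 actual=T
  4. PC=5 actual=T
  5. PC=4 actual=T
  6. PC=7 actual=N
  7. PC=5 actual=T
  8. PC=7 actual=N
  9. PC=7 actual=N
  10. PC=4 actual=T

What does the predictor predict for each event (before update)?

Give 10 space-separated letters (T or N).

Answer: T T T T N T T T N T

Derivation:
Ev 1: PC=7 idx=3 pred=T actual=T -> ctr[3]=3
Ev 2: PC=4 idx=0 pred=T actual=N -> ctr[0]=1
Ev 3: PC=7 idx=3 pred=T actual=T -> ctr[3]=3
Ev 4: PC=5 idx=1 pred=T actual=T -> ctr[1]=3
Ev 5: PC=4 idx=0 pred=N actual=T -> ctr[0]=2
Ev 6: PC=7 idx=3 pred=T actual=N -> ctr[3]=2
Ev 7: PC=5 idx=1 pred=T actual=T -> ctr[1]=3
Ev 8: PC=7 idx=3 pred=T actual=N -> ctr[3]=1
Ev 9: PC=7 idx=3 pred=N actual=N -> ctr[3]=0
Ev 10: PC=4 idx=0 pred=T actual=T -> ctr[0]=3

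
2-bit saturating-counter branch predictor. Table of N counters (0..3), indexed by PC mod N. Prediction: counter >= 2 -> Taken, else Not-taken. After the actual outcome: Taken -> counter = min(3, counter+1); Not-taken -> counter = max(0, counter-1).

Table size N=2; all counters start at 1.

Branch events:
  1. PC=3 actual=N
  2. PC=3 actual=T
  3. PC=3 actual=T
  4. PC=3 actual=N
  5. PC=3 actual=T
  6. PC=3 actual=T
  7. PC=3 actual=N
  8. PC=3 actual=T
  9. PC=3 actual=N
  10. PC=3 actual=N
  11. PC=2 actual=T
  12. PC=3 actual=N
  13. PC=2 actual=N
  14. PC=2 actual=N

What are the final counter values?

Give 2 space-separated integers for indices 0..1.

Ev 1: PC=3 idx=1 pred=N actual=N -> ctr[1]=0
Ev 2: PC=3 idx=1 pred=N actual=T -> ctr[1]=1
Ev 3: PC=3 idx=1 pred=N actual=T -> ctr[1]=2
Ev 4: PC=3 idx=1 pred=T actual=N -> ctr[1]=1
Ev 5: PC=3 idx=1 pred=N actual=T -> ctr[1]=2
Ev 6: PC=3 idx=1 pred=T actual=T -> ctr[1]=3
Ev 7: PC=3 idx=1 pred=T actual=N -> ctr[1]=2
Ev 8: PC=3 idx=1 pred=T actual=T -> ctr[1]=3
Ev 9: PC=3 idx=1 pred=T actual=N -> ctr[1]=2
Ev 10: PC=3 idx=1 pred=T actual=N -> ctr[1]=1
Ev 11: PC=2 idx=0 pred=N actual=T -> ctr[0]=2
Ev 12: PC=3 idx=1 pred=N actual=N -> ctr[1]=0
Ev 13: PC=2 idx=0 pred=T actual=N -> ctr[0]=1
Ev 14: PC=2 idx=0 pred=N actual=N -> ctr[0]=0

Answer: 0 0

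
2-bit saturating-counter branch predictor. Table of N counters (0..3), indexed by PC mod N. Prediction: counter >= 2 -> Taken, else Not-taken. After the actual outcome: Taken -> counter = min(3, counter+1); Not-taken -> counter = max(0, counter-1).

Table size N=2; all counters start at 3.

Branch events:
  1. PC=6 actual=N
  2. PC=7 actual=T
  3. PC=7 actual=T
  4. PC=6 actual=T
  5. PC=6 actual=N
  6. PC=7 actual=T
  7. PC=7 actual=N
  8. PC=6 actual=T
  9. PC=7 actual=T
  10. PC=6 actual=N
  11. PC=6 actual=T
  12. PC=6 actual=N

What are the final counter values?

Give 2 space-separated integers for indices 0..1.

Ev 1: PC=6 idx=0 pred=T actual=N -> ctr[0]=2
Ev 2: PC=7 idx=1 pred=T actual=T -> ctr[1]=3
Ev 3: PC=7 idx=1 pred=T actual=T -> ctr[1]=3
Ev 4: PC=6 idx=0 pred=T actual=T -> ctr[0]=3
Ev 5: PC=6 idx=0 pred=T actual=N -> ctr[0]=2
Ev 6: PC=7 idx=1 pred=T actual=T -> ctr[1]=3
Ev 7: PC=7 idx=1 pred=T actual=N -> ctr[1]=2
Ev 8: PC=6 idx=0 pred=T actual=T -> ctr[0]=3
Ev 9: PC=7 idx=1 pred=T actual=T -> ctr[1]=3
Ev 10: PC=6 idx=0 pred=T actual=N -> ctr[0]=2
Ev 11: PC=6 idx=0 pred=T actual=T -> ctr[0]=3
Ev 12: PC=6 idx=0 pred=T actual=N -> ctr[0]=2

Answer: 2 3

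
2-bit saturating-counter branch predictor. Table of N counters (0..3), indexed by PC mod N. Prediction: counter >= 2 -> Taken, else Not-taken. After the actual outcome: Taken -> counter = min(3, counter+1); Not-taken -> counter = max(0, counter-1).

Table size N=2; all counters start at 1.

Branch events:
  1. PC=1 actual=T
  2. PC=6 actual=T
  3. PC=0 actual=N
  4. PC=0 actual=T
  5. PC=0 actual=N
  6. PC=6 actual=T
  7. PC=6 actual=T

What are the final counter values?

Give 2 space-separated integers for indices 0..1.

Answer: 3 2

Derivation:
Ev 1: PC=1 idx=1 pred=N actual=T -> ctr[1]=2
Ev 2: PC=6 idx=0 pred=N actual=T -> ctr[0]=2
Ev 3: PC=0 idx=0 pred=T actual=N -> ctr[0]=1
Ev 4: PC=0 idx=0 pred=N actual=T -> ctr[0]=2
Ev 5: PC=0 idx=0 pred=T actual=N -> ctr[0]=1
Ev 6: PC=6 idx=0 pred=N actual=T -> ctr[0]=2
Ev 7: PC=6 idx=0 pred=T actual=T -> ctr[0]=3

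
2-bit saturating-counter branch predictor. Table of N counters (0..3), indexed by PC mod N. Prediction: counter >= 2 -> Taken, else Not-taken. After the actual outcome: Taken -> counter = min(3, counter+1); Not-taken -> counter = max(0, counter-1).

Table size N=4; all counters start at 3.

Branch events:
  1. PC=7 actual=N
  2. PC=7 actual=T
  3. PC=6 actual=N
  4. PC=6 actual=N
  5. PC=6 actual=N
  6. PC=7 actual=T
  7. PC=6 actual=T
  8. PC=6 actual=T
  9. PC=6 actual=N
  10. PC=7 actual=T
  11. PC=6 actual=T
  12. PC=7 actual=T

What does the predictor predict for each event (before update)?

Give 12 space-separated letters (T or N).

Answer: T T T T N T N N T T N T

Derivation:
Ev 1: PC=7 idx=3 pred=T actual=N -> ctr[3]=2
Ev 2: PC=7 idx=3 pred=T actual=T -> ctr[3]=3
Ev 3: PC=6 idx=2 pred=T actual=N -> ctr[2]=2
Ev 4: PC=6 idx=2 pred=T actual=N -> ctr[2]=1
Ev 5: PC=6 idx=2 pred=N actual=N -> ctr[2]=0
Ev 6: PC=7 idx=3 pred=T actual=T -> ctr[3]=3
Ev 7: PC=6 idx=2 pred=N actual=T -> ctr[2]=1
Ev 8: PC=6 idx=2 pred=N actual=T -> ctr[2]=2
Ev 9: PC=6 idx=2 pred=T actual=N -> ctr[2]=1
Ev 10: PC=7 idx=3 pred=T actual=T -> ctr[3]=3
Ev 11: PC=6 idx=2 pred=N actual=T -> ctr[2]=2
Ev 12: PC=7 idx=3 pred=T actual=T -> ctr[3]=3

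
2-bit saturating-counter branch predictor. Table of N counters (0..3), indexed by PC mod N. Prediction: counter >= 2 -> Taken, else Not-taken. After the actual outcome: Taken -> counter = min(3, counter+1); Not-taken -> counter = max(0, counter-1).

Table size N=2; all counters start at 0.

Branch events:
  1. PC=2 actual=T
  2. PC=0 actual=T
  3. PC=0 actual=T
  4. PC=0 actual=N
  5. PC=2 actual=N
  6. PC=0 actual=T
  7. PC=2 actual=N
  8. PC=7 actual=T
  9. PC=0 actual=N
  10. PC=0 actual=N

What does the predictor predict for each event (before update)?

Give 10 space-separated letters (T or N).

Answer: N N T T T N T N N N

Derivation:
Ev 1: PC=2 idx=0 pred=N actual=T -> ctr[0]=1
Ev 2: PC=0 idx=0 pred=N actual=T -> ctr[0]=2
Ev 3: PC=0 idx=0 pred=T actual=T -> ctr[0]=3
Ev 4: PC=0 idx=0 pred=T actual=N -> ctr[0]=2
Ev 5: PC=2 idx=0 pred=T actual=N -> ctr[0]=1
Ev 6: PC=0 idx=0 pred=N actual=T -> ctr[0]=2
Ev 7: PC=2 idx=0 pred=T actual=N -> ctr[0]=1
Ev 8: PC=7 idx=1 pred=N actual=T -> ctr[1]=1
Ev 9: PC=0 idx=0 pred=N actual=N -> ctr[0]=0
Ev 10: PC=0 idx=0 pred=N actual=N -> ctr[0]=0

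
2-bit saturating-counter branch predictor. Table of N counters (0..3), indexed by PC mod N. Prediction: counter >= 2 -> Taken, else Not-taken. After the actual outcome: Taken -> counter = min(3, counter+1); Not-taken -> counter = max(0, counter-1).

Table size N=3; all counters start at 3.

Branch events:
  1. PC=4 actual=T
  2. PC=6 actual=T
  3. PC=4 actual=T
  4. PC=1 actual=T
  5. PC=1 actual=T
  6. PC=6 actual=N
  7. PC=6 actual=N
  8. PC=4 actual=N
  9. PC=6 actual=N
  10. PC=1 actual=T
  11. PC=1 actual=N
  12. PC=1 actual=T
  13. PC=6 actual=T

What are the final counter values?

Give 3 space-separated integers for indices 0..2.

Answer: 1 3 3

Derivation:
Ev 1: PC=4 idx=1 pred=T actual=T -> ctr[1]=3
Ev 2: PC=6 idx=0 pred=T actual=T -> ctr[0]=3
Ev 3: PC=4 idx=1 pred=T actual=T -> ctr[1]=3
Ev 4: PC=1 idx=1 pred=T actual=T -> ctr[1]=3
Ev 5: PC=1 idx=1 pred=T actual=T -> ctr[1]=3
Ev 6: PC=6 idx=0 pred=T actual=N -> ctr[0]=2
Ev 7: PC=6 idx=0 pred=T actual=N -> ctr[0]=1
Ev 8: PC=4 idx=1 pred=T actual=N -> ctr[1]=2
Ev 9: PC=6 idx=0 pred=N actual=N -> ctr[0]=0
Ev 10: PC=1 idx=1 pred=T actual=T -> ctr[1]=3
Ev 11: PC=1 idx=1 pred=T actual=N -> ctr[1]=2
Ev 12: PC=1 idx=1 pred=T actual=T -> ctr[1]=3
Ev 13: PC=6 idx=0 pred=N actual=T -> ctr[0]=1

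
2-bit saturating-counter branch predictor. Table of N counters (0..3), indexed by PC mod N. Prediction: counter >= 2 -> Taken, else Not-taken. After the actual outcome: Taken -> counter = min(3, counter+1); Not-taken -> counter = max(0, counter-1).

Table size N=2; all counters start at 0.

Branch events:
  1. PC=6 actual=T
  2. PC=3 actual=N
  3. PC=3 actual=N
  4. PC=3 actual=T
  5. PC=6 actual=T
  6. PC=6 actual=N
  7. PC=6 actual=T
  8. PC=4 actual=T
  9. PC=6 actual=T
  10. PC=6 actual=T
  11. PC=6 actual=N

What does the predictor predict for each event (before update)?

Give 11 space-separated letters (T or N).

Ev 1: PC=6 idx=0 pred=N actual=T -> ctr[0]=1
Ev 2: PC=3 idx=1 pred=N actual=N -> ctr[1]=0
Ev 3: PC=3 idx=1 pred=N actual=N -> ctr[1]=0
Ev 4: PC=3 idx=1 pred=N actual=T -> ctr[1]=1
Ev 5: PC=6 idx=0 pred=N actual=T -> ctr[0]=2
Ev 6: PC=6 idx=0 pred=T actual=N -> ctr[0]=1
Ev 7: PC=6 idx=0 pred=N actual=T -> ctr[0]=2
Ev 8: PC=4 idx=0 pred=T actual=T -> ctr[0]=3
Ev 9: PC=6 idx=0 pred=T actual=T -> ctr[0]=3
Ev 10: PC=6 idx=0 pred=T actual=T -> ctr[0]=3
Ev 11: PC=6 idx=0 pred=T actual=N -> ctr[0]=2

Answer: N N N N N T N T T T T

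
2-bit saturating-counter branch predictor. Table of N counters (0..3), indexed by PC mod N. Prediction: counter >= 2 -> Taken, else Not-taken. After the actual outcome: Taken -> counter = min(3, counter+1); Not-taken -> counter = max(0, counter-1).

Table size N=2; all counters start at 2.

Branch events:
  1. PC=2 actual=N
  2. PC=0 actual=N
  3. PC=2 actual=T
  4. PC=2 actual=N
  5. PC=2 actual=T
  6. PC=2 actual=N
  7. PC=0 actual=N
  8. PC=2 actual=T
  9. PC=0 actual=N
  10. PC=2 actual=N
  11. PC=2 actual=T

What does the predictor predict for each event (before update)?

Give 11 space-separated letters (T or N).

Ev 1: PC=2 idx=0 pred=T actual=N -> ctr[0]=1
Ev 2: PC=0 idx=0 pred=N actual=N -> ctr[0]=0
Ev 3: PC=2 idx=0 pred=N actual=T -> ctr[0]=1
Ev 4: PC=2 idx=0 pred=N actual=N -> ctr[0]=0
Ev 5: PC=2 idx=0 pred=N actual=T -> ctr[0]=1
Ev 6: PC=2 idx=0 pred=N actual=N -> ctr[0]=0
Ev 7: PC=0 idx=0 pred=N actual=N -> ctr[0]=0
Ev 8: PC=2 idx=0 pred=N actual=T -> ctr[0]=1
Ev 9: PC=0 idx=0 pred=N actual=N -> ctr[0]=0
Ev 10: PC=2 idx=0 pred=N actual=N -> ctr[0]=0
Ev 11: PC=2 idx=0 pred=N actual=T -> ctr[0]=1

Answer: T N N N N N N N N N N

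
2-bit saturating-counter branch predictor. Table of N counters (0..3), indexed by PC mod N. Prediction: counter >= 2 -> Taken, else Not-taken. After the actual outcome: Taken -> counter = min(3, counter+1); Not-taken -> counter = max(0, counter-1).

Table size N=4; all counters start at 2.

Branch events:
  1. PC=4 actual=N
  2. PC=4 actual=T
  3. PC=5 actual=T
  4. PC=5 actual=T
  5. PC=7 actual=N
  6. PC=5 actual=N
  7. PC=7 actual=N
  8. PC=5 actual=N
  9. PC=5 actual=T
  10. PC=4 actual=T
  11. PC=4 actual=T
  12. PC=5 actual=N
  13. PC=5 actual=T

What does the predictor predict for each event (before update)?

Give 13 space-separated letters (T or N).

Answer: T N T T T T N T N T T T N

Derivation:
Ev 1: PC=4 idx=0 pred=T actual=N -> ctr[0]=1
Ev 2: PC=4 idx=0 pred=N actual=T -> ctr[0]=2
Ev 3: PC=5 idx=1 pred=T actual=T -> ctr[1]=3
Ev 4: PC=5 idx=1 pred=T actual=T -> ctr[1]=3
Ev 5: PC=7 idx=3 pred=T actual=N -> ctr[3]=1
Ev 6: PC=5 idx=1 pred=T actual=N -> ctr[1]=2
Ev 7: PC=7 idx=3 pred=N actual=N -> ctr[3]=0
Ev 8: PC=5 idx=1 pred=T actual=N -> ctr[1]=1
Ev 9: PC=5 idx=1 pred=N actual=T -> ctr[1]=2
Ev 10: PC=4 idx=0 pred=T actual=T -> ctr[0]=3
Ev 11: PC=4 idx=0 pred=T actual=T -> ctr[0]=3
Ev 12: PC=5 idx=1 pred=T actual=N -> ctr[1]=1
Ev 13: PC=5 idx=1 pred=N actual=T -> ctr[1]=2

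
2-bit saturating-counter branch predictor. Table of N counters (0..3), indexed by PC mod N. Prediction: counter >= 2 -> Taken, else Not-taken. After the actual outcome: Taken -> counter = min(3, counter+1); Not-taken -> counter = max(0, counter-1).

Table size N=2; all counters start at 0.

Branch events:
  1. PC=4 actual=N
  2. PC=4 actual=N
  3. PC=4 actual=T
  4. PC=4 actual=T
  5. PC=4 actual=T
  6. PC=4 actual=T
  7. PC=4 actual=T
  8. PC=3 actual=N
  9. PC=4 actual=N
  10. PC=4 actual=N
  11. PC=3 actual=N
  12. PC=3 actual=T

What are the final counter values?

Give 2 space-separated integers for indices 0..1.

Answer: 1 1

Derivation:
Ev 1: PC=4 idx=0 pred=N actual=N -> ctr[0]=0
Ev 2: PC=4 idx=0 pred=N actual=N -> ctr[0]=0
Ev 3: PC=4 idx=0 pred=N actual=T -> ctr[0]=1
Ev 4: PC=4 idx=0 pred=N actual=T -> ctr[0]=2
Ev 5: PC=4 idx=0 pred=T actual=T -> ctr[0]=3
Ev 6: PC=4 idx=0 pred=T actual=T -> ctr[0]=3
Ev 7: PC=4 idx=0 pred=T actual=T -> ctr[0]=3
Ev 8: PC=3 idx=1 pred=N actual=N -> ctr[1]=0
Ev 9: PC=4 idx=0 pred=T actual=N -> ctr[0]=2
Ev 10: PC=4 idx=0 pred=T actual=N -> ctr[0]=1
Ev 11: PC=3 idx=1 pred=N actual=N -> ctr[1]=0
Ev 12: PC=3 idx=1 pred=N actual=T -> ctr[1]=1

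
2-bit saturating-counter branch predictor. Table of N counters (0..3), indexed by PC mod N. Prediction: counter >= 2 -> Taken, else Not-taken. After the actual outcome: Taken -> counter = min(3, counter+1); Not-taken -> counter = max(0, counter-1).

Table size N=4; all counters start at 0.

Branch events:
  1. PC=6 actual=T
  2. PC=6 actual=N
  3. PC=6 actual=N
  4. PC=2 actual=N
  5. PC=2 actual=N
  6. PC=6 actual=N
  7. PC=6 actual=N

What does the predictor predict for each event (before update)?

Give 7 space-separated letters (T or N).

Ev 1: PC=6 idx=2 pred=N actual=T -> ctr[2]=1
Ev 2: PC=6 idx=2 pred=N actual=N -> ctr[2]=0
Ev 3: PC=6 idx=2 pred=N actual=N -> ctr[2]=0
Ev 4: PC=2 idx=2 pred=N actual=N -> ctr[2]=0
Ev 5: PC=2 idx=2 pred=N actual=N -> ctr[2]=0
Ev 6: PC=6 idx=2 pred=N actual=N -> ctr[2]=0
Ev 7: PC=6 idx=2 pred=N actual=N -> ctr[2]=0

Answer: N N N N N N N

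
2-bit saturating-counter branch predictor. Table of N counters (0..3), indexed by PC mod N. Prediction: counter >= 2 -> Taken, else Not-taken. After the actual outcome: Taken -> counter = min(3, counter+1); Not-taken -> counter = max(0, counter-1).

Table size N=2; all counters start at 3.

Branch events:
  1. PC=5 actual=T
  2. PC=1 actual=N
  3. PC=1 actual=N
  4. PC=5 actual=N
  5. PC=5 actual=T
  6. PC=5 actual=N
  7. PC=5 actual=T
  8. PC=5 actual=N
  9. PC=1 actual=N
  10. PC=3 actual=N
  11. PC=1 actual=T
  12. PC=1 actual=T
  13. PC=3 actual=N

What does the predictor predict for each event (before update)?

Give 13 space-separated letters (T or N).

Answer: T T T N N N N N N N N N T

Derivation:
Ev 1: PC=5 idx=1 pred=T actual=T -> ctr[1]=3
Ev 2: PC=1 idx=1 pred=T actual=N -> ctr[1]=2
Ev 3: PC=1 idx=1 pred=T actual=N -> ctr[1]=1
Ev 4: PC=5 idx=1 pred=N actual=N -> ctr[1]=0
Ev 5: PC=5 idx=1 pred=N actual=T -> ctr[1]=1
Ev 6: PC=5 idx=1 pred=N actual=N -> ctr[1]=0
Ev 7: PC=5 idx=1 pred=N actual=T -> ctr[1]=1
Ev 8: PC=5 idx=1 pred=N actual=N -> ctr[1]=0
Ev 9: PC=1 idx=1 pred=N actual=N -> ctr[1]=0
Ev 10: PC=3 idx=1 pred=N actual=N -> ctr[1]=0
Ev 11: PC=1 idx=1 pred=N actual=T -> ctr[1]=1
Ev 12: PC=1 idx=1 pred=N actual=T -> ctr[1]=2
Ev 13: PC=3 idx=1 pred=T actual=N -> ctr[1]=1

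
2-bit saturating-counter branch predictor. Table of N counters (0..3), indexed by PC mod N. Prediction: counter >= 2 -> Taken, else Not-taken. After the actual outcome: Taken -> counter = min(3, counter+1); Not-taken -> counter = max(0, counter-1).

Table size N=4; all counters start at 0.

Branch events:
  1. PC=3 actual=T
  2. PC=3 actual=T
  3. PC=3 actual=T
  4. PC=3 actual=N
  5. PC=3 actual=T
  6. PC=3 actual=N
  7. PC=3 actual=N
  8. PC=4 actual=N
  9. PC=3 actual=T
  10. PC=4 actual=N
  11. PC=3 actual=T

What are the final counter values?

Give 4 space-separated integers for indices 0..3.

Answer: 0 0 0 3

Derivation:
Ev 1: PC=3 idx=3 pred=N actual=T -> ctr[3]=1
Ev 2: PC=3 idx=3 pred=N actual=T -> ctr[3]=2
Ev 3: PC=3 idx=3 pred=T actual=T -> ctr[3]=3
Ev 4: PC=3 idx=3 pred=T actual=N -> ctr[3]=2
Ev 5: PC=3 idx=3 pred=T actual=T -> ctr[3]=3
Ev 6: PC=3 idx=3 pred=T actual=N -> ctr[3]=2
Ev 7: PC=3 idx=3 pred=T actual=N -> ctr[3]=1
Ev 8: PC=4 idx=0 pred=N actual=N -> ctr[0]=0
Ev 9: PC=3 idx=3 pred=N actual=T -> ctr[3]=2
Ev 10: PC=4 idx=0 pred=N actual=N -> ctr[0]=0
Ev 11: PC=3 idx=3 pred=T actual=T -> ctr[3]=3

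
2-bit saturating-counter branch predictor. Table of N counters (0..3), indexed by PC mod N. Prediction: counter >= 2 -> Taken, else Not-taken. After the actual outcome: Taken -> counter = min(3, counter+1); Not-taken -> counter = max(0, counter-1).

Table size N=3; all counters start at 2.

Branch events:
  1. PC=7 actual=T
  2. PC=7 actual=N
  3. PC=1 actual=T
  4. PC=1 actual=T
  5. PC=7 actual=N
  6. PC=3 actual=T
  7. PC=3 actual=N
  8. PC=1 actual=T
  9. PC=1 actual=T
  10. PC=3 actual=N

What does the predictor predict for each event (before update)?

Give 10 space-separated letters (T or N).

Ev 1: PC=7 idx=1 pred=T actual=T -> ctr[1]=3
Ev 2: PC=7 idx=1 pred=T actual=N -> ctr[1]=2
Ev 3: PC=1 idx=1 pred=T actual=T -> ctr[1]=3
Ev 4: PC=1 idx=1 pred=T actual=T -> ctr[1]=3
Ev 5: PC=7 idx=1 pred=T actual=N -> ctr[1]=2
Ev 6: PC=3 idx=0 pred=T actual=T -> ctr[0]=3
Ev 7: PC=3 idx=0 pred=T actual=N -> ctr[0]=2
Ev 8: PC=1 idx=1 pred=T actual=T -> ctr[1]=3
Ev 9: PC=1 idx=1 pred=T actual=T -> ctr[1]=3
Ev 10: PC=3 idx=0 pred=T actual=N -> ctr[0]=1

Answer: T T T T T T T T T T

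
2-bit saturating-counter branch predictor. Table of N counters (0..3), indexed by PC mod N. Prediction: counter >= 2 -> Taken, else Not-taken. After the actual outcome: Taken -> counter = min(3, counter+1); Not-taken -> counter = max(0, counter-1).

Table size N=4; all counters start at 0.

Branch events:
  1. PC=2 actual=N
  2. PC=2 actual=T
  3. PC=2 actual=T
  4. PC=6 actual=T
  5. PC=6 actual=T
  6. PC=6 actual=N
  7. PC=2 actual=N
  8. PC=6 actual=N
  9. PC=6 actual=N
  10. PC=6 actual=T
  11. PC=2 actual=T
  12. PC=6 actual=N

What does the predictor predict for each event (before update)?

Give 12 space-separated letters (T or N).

Answer: N N N T T T T N N N N T

Derivation:
Ev 1: PC=2 idx=2 pred=N actual=N -> ctr[2]=0
Ev 2: PC=2 idx=2 pred=N actual=T -> ctr[2]=1
Ev 3: PC=2 idx=2 pred=N actual=T -> ctr[2]=2
Ev 4: PC=6 idx=2 pred=T actual=T -> ctr[2]=3
Ev 5: PC=6 idx=2 pred=T actual=T -> ctr[2]=3
Ev 6: PC=6 idx=2 pred=T actual=N -> ctr[2]=2
Ev 7: PC=2 idx=2 pred=T actual=N -> ctr[2]=1
Ev 8: PC=6 idx=2 pred=N actual=N -> ctr[2]=0
Ev 9: PC=6 idx=2 pred=N actual=N -> ctr[2]=0
Ev 10: PC=6 idx=2 pred=N actual=T -> ctr[2]=1
Ev 11: PC=2 idx=2 pred=N actual=T -> ctr[2]=2
Ev 12: PC=6 idx=2 pred=T actual=N -> ctr[2]=1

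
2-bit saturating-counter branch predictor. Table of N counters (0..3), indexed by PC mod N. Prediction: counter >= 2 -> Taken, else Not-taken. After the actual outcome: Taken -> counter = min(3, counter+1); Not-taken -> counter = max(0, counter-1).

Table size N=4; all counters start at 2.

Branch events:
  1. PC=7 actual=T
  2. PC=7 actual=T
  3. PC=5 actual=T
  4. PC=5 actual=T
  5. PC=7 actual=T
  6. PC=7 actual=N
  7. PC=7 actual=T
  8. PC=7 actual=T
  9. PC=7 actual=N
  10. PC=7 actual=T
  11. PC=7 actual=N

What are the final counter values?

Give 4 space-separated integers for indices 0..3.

Ev 1: PC=7 idx=3 pred=T actual=T -> ctr[3]=3
Ev 2: PC=7 idx=3 pred=T actual=T -> ctr[3]=3
Ev 3: PC=5 idx=1 pred=T actual=T -> ctr[1]=3
Ev 4: PC=5 idx=1 pred=T actual=T -> ctr[1]=3
Ev 5: PC=7 idx=3 pred=T actual=T -> ctr[3]=3
Ev 6: PC=7 idx=3 pred=T actual=N -> ctr[3]=2
Ev 7: PC=7 idx=3 pred=T actual=T -> ctr[3]=3
Ev 8: PC=7 idx=3 pred=T actual=T -> ctr[3]=3
Ev 9: PC=7 idx=3 pred=T actual=N -> ctr[3]=2
Ev 10: PC=7 idx=3 pred=T actual=T -> ctr[3]=3
Ev 11: PC=7 idx=3 pred=T actual=N -> ctr[3]=2

Answer: 2 3 2 2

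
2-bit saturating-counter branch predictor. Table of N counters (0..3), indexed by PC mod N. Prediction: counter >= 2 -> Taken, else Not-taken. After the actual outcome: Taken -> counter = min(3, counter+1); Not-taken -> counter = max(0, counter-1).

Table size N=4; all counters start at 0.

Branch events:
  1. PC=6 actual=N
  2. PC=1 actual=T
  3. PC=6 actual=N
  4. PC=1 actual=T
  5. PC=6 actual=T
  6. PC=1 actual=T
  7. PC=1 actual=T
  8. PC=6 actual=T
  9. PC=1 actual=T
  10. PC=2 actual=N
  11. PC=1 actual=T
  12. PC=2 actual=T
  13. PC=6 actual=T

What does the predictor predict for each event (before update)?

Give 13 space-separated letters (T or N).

Ev 1: PC=6 idx=2 pred=N actual=N -> ctr[2]=0
Ev 2: PC=1 idx=1 pred=N actual=T -> ctr[1]=1
Ev 3: PC=6 idx=2 pred=N actual=N -> ctr[2]=0
Ev 4: PC=1 idx=1 pred=N actual=T -> ctr[1]=2
Ev 5: PC=6 idx=2 pred=N actual=T -> ctr[2]=1
Ev 6: PC=1 idx=1 pred=T actual=T -> ctr[1]=3
Ev 7: PC=1 idx=1 pred=T actual=T -> ctr[1]=3
Ev 8: PC=6 idx=2 pred=N actual=T -> ctr[2]=2
Ev 9: PC=1 idx=1 pred=T actual=T -> ctr[1]=3
Ev 10: PC=2 idx=2 pred=T actual=N -> ctr[2]=1
Ev 11: PC=1 idx=1 pred=T actual=T -> ctr[1]=3
Ev 12: PC=2 idx=2 pred=N actual=T -> ctr[2]=2
Ev 13: PC=6 idx=2 pred=T actual=T -> ctr[2]=3

Answer: N N N N N T T N T T T N T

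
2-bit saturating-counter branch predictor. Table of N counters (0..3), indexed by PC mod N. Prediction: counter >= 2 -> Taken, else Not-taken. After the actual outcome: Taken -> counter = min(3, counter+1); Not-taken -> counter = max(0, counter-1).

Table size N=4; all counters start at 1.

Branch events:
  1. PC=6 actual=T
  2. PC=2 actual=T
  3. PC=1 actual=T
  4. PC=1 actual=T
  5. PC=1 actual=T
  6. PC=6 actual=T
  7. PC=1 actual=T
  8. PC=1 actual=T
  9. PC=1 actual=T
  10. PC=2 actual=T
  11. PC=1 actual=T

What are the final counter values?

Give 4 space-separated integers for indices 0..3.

Ev 1: PC=6 idx=2 pred=N actual=T -> ctr[2]=2
Ev 2: PC=2 idx=2 pred=T actual=T -> ctr[2]=3
Ev 3: PC=1 idx=1 pred=N actual=T -> ctr[1]=2
Ev 4: PC=1 idx=1 pred=T actual=T -> ctr[1]=3
Ev 5: PC=1 idx=1 pred=T actual=T -> ctr[1]=3
Ev 6: PC=6 idx=2 pred=T actual=T -> ctr[2]=3
Ev 7: PC=1 idx=1 pred=T actual=T -> ctr[1]=3
Ev 8: PC=1 idx=1 pred=T actual=T -> ctr[1]=3
Ev 9: PC=1 idx=1 pred=T actual=T -> ctr[1]=3
Ev 10: PC=2 idx=2 pred=T actual=T -> ctr[2]=3
Ev 11: PC=1 idx=1 pred=T actual=T -> ctr[1]=3

Answer: 1 3 3 1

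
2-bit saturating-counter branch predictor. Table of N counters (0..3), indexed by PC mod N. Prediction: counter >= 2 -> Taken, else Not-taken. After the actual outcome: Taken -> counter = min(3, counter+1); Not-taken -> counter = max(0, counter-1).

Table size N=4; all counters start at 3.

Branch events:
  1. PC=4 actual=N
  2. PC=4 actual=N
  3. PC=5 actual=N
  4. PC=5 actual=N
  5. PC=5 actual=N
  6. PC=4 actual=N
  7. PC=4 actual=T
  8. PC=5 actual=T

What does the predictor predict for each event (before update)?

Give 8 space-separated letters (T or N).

Ev 1: PC=4 idx=0 pred=T actual=N -> ctr[0]=2
Ev 2: PC=4 idx=0 pred=T actual=N -> ctr[0]=1
Ev 3: PC=5 idx=1 pred=T actual=N -> ctr[1]=2
Ev 4: PC=5 idx=1 pred=T actual=N -> ctr[1]=1
Ev 5: PC=5 idx=1 pred=N actual=N -> ctr[1]=0
Ev 6: PC=4 idx=0 pred=N actual=N -> ctr[0]=0
Ev 7: PC=4 idx=0 pred=N actual=T -> ctr[0]=1
Ev 8: PC=5 idx=1 pred=N actual=T -> ctr[1]=1

Answer: T T T T N N N N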